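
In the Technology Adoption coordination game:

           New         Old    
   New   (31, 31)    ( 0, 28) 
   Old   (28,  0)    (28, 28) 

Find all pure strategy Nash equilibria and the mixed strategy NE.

Pure NE: (New, New) and (Old, Old); Mixed NE: p = 0.9032, q = 0.9032

Work:
Check pure NE:
(New, New): (31, 31) - no unilateral deviation beneficial
(Old, Old): (28, 28) - no unilateral deviation beneficial
Mixed NE: P1 plays New with p = 0.9032, P2 plays New with q = 0.9032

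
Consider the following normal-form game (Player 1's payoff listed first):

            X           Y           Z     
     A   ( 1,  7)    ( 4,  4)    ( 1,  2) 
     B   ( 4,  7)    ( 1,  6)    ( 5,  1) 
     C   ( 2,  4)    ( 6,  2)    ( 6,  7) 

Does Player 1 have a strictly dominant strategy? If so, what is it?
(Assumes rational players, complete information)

No strictly dominant strategy exists for Player 1

Work:
A strategy strictly dominates another if it gives a strictly higher payoff against every opponent action. Compare each pair of P1's strategies column-by-column:
  A vs B: [1 vs 4, 4 vs 1, 1 vs 5] → A does not strictly dominate B (column X: 1 ≤ 4)
  A vs C: [1 vs 2, 4 vs 6, 1 vs 6] → A does not strictly dominate C (column X: 1 ≤ 2)
  B vs A: [4 vs 1, 1 vs 4, 5 vs 1] → B does not strictly dominate A (column Y: 1 ≤ 4)
  B vs C: [4 vs 2, 1 vs 6, 5 vs 6] → B does not strictly dominate C (column Y: 1 ≤ 6)
  C vs A: [2 vs 1, 6 vs 4, 6 vs 1] → C strictly dominates A
  C vs B: [2 vs 4, 6 vs 1, 6 vs 5] → C does not strictly dominate B (column X: 2 ≤ 4)
No single strategy strictly dominates all others → no strictly dominant strategy.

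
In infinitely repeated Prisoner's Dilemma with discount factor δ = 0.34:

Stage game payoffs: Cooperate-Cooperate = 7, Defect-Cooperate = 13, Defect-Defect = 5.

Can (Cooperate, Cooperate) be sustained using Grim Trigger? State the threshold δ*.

δ* = 0.75; since δ = 0.34 < 0.75, cooperation cannot be sustained

Work:
For Grim Trigger:
Cooperate forever: 7/(1-δ)
Defect then punished: 13 + 5·δ/(1-δ)
Need: 7/(1-δ) ≥ 13 + 5·δ/(1-δ)
Solving: δ ≥ (T-R)/(T-P) = (13-7)/(13-5) = 0.75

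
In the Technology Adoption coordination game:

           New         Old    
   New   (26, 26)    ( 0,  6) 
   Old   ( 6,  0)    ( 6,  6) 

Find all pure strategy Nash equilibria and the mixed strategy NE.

Pure NE: (New, New) and (Old, Old); Mixed NE: p = 0.2308, q = 0.2308

Work:
Check pure NE:
(New, New): (26, 26) - no unilateral deviation beneficial
(Old, Old): (6, 6) - no unilateral deviation beneficial
Mixed NE: P1 plays New with p = 0.2308, P2 plays New with q = 0.2308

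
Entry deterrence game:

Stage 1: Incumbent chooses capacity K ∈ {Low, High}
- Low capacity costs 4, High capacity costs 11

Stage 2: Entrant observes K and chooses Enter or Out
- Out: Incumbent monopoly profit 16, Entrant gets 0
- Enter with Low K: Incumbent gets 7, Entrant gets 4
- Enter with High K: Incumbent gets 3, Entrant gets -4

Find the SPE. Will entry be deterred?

SPE: (High, Enter|Low, Out|High); Entry deterred. Incumbent net profit = 5

Work:
After Low K: Entrant enters (4 > 0)
After High K: Entrant stays out (-4 < 0)
Incumbent: Low → 7−4=3, High → 16−11=5
Incumbent chooses High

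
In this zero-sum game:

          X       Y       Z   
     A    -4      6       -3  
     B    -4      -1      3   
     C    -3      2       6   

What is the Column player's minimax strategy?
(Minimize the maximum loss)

Column should play X, value = -3

Work:
Column player minimizes Row's maximum payoff:
Column X: max payoff to Row = -3
Column Y: max payoff to Row = 6
Column Z: max payoff to Row = 6
Minimum is -3, achieved by column X.
Minimax strategy: X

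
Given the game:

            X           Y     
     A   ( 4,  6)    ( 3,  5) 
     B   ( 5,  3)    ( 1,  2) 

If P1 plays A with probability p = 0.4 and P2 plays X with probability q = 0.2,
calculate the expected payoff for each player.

E[P1] = 2.36, E[P2] = 3.4

Work:
E[P1] = p·q·π₁(A,X) + p·(1-q)·π₁(A,Y) + (1-p)·q·π₁(B,X) + (1-p)·(1-q)·π₁(B,Y)
= 0.4·0.2·4 + 0.4·0.8·3 + 0.6·0.2·5 + 0.6·0.8·1
= 2.36

E[P2] = 3.4 (similar calculation)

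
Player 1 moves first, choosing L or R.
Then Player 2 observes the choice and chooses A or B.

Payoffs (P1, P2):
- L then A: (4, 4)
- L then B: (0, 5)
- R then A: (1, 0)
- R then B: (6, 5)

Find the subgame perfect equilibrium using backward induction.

P1 plays R, P2 plays B after L and B after R; Payoff (6, 5)

Work:
Backward induction:
After L: P2 chooses B → P1 gets 0
After R: P2 chooses B → P1 gets 6
P1 chooses R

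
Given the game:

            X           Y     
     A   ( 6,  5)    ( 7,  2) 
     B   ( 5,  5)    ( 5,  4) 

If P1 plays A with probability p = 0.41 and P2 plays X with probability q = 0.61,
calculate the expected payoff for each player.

E[P1] = 5.5699, E[P2] = 4.2902

Work:
E[P1] = p·q·π₁(A,X) + p·(1-q)·π₁(A,Y) + (1-p)·q·π₁(B,X) + (1-p)·(1-q)·π₁(B,Y)
= 0.41·0.61·6 + 0.41·0.39·7 + 0.59·0.61·5 + 0.59·0.39·5
= 5.5699

E[P2] = 4.2902 (similar calculation)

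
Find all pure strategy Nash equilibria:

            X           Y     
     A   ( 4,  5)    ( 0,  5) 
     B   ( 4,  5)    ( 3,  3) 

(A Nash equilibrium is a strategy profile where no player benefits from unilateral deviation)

Nash equilibrium: (A, X), (B, X)

Work:
Best responses:
  P1 vs X: payoffs [4, 4] → best response A/B (payoff 4)
  P1 vs Y: payoffs [0, 3] → best response B (payoff 3)
  P2 vs A: payoffs [5, 5] → best response X/Y (payoff 5)
  P2 vs B: payoffs [5, 3] → best response X (payoff 5)
Mutual best responses: (A,X), (B,X) → Nash equilibria.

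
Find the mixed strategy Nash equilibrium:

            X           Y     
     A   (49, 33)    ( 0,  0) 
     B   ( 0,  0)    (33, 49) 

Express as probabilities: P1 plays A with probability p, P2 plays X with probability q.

p = 0.5976, q = 0.4024

Work:
Find probabilities that make opponent indifferent:
P2 chooses q to make P1 indifferent between A and B
P1 chooses p to make P2 indifferent between X and Y
Mixed NE: P1 plays (A: 0.5976, B: 0.4024), P2 plays (X: 0.4024, Y: 0.5976)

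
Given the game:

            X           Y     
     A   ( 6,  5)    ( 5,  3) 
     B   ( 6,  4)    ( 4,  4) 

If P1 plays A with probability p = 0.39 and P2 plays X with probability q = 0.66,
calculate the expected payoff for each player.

E[P1] = 5.4526, E[P2] = 4.1248

Work:
E[P1] = p·q·π₁(A,X) + p·(1-q)·π₁(A,Y) + (1-p)·q·π₁(B,X) + (1-p)·(1-q)·π₁(B,Y)
= 0.39·0.66·6 + 0.39·0.34·5 + 0.61·0.66·6 + 0.61·0.34·4
= 5.4526

E[P2] = 4.1248 (similar calculation)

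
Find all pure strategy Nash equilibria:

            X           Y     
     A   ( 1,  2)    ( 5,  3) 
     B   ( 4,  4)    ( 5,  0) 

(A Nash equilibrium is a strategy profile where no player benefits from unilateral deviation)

Nash equilibrium: (A, Y), (B, X)

Work:
Best responses:
  P1 vs X: payoffs [1, 4] → best response B (payoff 4)
  P1 vs Y: payoffs [5, 5] → best response A/B (payoff 5)
  P2 vs A: payoffs [2, 3] → best response Y (payoff 3)
  P2 vs B: payoffs [4, 0] → best response X (payoff 4)
Mutual best responses: (A,Y), (B,X) → Nash equilibria.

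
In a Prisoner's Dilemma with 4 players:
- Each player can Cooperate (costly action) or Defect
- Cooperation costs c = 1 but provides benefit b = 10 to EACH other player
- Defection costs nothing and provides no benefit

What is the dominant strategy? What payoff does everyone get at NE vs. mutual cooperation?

Dominant: Defect; NE payoff = 0; Coop payoff = 29

Work:
Defect dominates (saves cost c = 1, benefit to others is external)
NE: All defect → everyone gets 0
If all cooperate: each receives (3)×10 - 1 = 29
Social dilemma: 29 > 0 but NE gives 0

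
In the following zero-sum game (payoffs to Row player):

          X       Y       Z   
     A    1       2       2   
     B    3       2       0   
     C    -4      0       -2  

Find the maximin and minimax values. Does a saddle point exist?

Maximin = 1, Minimax = 2, Saddle: False

Work:
Row minimums: [1, 0, -4] → maximin = 1
Column maximums: [3, 2, 2] → minimax = 2
No saddle point (maximin ≠ minimax). Mixed strategy needed.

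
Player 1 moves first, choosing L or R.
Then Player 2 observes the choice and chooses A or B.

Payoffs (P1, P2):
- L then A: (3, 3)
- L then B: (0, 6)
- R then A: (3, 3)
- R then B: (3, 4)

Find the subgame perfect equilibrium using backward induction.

P1 plays R, P2 plays B after L and B after R; Payoff (3, 4)

Work:
Backward induction:
After L: P2 chooses B → P1 gets 0
After R: P2 chooses B → P1 gets 3
P1 chooses R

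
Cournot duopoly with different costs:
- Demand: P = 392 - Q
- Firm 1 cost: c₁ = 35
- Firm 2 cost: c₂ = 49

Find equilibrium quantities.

q₁* = 123.67, q₂* = 109.67

Work:
Reaction: q₁ = (392 - 35 - q₂)/2
Reaction: q₂ = (392 - 49 - q₁)/2
Solve simultaneously:
q₁* = (392 - 2×35 + 49)/3 = 123.67
q₂* = (392 - 2×49 + 35)/3 = 109.67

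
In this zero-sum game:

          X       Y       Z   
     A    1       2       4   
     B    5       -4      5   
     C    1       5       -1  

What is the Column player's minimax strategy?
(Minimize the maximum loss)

Column should play X or Y or Z (all achieve the minimum), value = 5

Work:
Column player minimizes Row's maximum payoff:
Column X: max payoff to Row = 5
Column Y: max payoff to Row = 5
Column Z: max payoff to Row = 5
Minimum is 5, achieved by columns X, Y, Z (tied).
Each of X or Y or Z is a minimax strategy.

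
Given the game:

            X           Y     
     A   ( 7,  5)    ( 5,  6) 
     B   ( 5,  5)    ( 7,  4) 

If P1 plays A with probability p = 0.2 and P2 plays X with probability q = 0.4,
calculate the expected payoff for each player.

E[P1] = 6.12, E[P2] = 4.64

Work:
E[P1] = p·q·π₁(A,X) + p·(1-q)·π₁(A,Y) + (1-p)·q·π₁(B,X) + (1-p)·(1-q)·π₁(B,Y)
= 0.2·0.4·7 + 0.2·0.6·5 + 0.8·0.4·5 + 0.8·0.6·7
= 6.12

E[P2] = 4.64 (similar calculation)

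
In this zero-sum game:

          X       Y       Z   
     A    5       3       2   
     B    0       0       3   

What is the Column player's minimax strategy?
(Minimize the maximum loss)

Column should play Y or Z (all achieve the minimum), value = 3

Work:
Column player minimizes Row's maximum payoff:
Column X: max payoff to Row = 5
Column Y: max payoff to Row = 3
Column Z: max payoff to Row = 3
Minimum is 3, achieved by columns Y, Z (tied).
Each of Y or Z is a minimax strategy.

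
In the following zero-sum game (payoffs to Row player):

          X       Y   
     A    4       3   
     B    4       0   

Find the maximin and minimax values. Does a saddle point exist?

Maximin = 3, Minimax = 3, Saddle: True

Work:
Row minimums: [3, 0] → maximin = 3
Column maximums: [4, 3] → minimax = 3
Saddle point exists! Game value = 3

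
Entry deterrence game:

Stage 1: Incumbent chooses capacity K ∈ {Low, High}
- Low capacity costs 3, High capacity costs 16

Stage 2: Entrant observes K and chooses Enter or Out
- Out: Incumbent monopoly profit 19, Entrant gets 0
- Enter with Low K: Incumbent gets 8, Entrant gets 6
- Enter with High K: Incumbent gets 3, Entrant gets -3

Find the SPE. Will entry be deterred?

SPE: (Low, Enter|Low, Out|High); Entry not deterred. Incumbent net profit = 5, Entrant gets 6

Work:
After Low K: Entrant enters (6 > 0)
After High K: Entrant stays out (-3 < 0)
Incumbent: Low → 8−3=5, High → 19−16=3
Incumbent chooses Low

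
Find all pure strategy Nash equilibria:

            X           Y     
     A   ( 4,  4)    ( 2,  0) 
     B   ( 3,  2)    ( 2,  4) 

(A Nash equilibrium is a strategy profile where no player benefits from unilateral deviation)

Nash equilibrium: (A, X), (B, Y)

Work:
Best responses:
  P1 vs X: payoffs [4, 3] → best response A (payoff 4)
  P1 vs Y: payoffs [2, 2] → best response A/B (payoff 2)
  P2 vs A: payoffs [4, 0] → best response X (payoff 4)
  P2 vs B: payoffs [2, 4] → best response Y (payoff 4)
Mutual best responses: (A,X), (B,Y) → Nash equilibria.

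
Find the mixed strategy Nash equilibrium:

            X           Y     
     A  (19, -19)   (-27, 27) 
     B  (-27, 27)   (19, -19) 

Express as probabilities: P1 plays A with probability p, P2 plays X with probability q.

p = 0.5, q = 0.5

Work:
Find probabilities that make opponent indifferent:
P2 chooses q to make P1 indifferent between A and B
P1 chooses p to make P2 indifferent between X and Y
Mixed NE: P1 plays (A: 0.5, B: 0.5), P2 plays (X: 0.5, Y: 0.5)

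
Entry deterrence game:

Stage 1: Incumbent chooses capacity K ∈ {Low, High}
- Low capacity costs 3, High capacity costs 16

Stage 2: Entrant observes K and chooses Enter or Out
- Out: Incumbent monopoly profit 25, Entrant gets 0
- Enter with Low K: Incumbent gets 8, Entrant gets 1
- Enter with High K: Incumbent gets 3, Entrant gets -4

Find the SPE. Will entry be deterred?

SPE: (High, Enter|Low, Out|High); Entry deterred. Incumbent net profit = 9

Work:
After Low K: Entrant enters (1 > 0)
After High K: Entrant stays out (-4 < 0)
Incumbent: Low → 8−3=5, High → 25−16=9
Incumbent chooses High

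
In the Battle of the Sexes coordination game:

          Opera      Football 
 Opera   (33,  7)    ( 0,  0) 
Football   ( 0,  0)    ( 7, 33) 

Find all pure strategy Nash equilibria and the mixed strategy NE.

Pure NE: (Opera, Opera) and (Football, Football); Mixed NE: p = 0.825, q = 0.175

Work:
Check pure NE:
(Opera, Opera): (33, 7) - no unilateral deviation beneficial
(Football, Football): (7, 33) - no unilateral deviation beneficial
Mixed NE: P1 plays Opera with p = 0.825, P2 plays Opera with q = 0.175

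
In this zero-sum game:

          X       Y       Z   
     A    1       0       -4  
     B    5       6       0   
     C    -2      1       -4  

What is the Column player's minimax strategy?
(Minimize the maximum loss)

Column should play Z, value = 0

Work:
Column player minimizes Row's maximum payoff:
Column X: max payoff to Row = 5
Column Y: max payoff to Row = 6
Column Z: max payoff to Row = 0
Minimum is 0, achieved by column Z.
Minimax strategy: Z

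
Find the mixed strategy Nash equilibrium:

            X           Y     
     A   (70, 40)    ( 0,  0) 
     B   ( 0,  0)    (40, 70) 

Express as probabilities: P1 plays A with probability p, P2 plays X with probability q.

p = 0.6364, q = 0.3636

Work:
Find probabilities that make opponent indifferent:
P2 chooses q to make P1 indifferent between A and B
P1 chooses p to make P2 indifferent between X and Y
Mixed NE: P1 plays (A: 0.6364, B: 0.3636), P2 plays (X: 0.3636, Y: 0.6364)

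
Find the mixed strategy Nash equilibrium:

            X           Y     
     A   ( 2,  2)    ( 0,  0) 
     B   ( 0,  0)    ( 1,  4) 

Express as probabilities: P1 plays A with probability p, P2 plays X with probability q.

p = 0.6667, q = 0.3333

Work:
Find probabilities that make opponent indifferent:
P2 chooses q to make P1 indifferent between A and B
P1 chooses p to make P2 indifferent between X and Y
Mixed NE: P1 plays (A: 0.6667, B: 0.3333), P2 plays (X: 0.3333, Y: 0.6667)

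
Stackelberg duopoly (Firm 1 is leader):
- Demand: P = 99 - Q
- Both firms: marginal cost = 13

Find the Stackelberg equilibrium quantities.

q₁* (leader) = 43.0, q₂* (follower) = 21.5

Work:
Follower's reaction: q₂ = (a - c - q₁)/2
Leader substitutes: π₁ = q₁·(a - q₁ - (a-c-q₁)/2 - c)
FOC: q₁* = (99 - 13)/2 = 43.00
Then: q₂* = (99 - 13 - 43.0)/2 = 21.50
Leader has first-mover advantage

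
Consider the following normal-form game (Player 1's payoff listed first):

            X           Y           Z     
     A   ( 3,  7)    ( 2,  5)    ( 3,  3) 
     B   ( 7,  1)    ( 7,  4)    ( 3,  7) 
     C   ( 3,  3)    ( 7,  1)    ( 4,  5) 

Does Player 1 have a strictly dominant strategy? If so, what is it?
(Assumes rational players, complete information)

No strictly dominant strategy exists for Player 1

Work:
A strategy strictly dominates another if it gives a strictly higher payoff against every opponent action. Compare each pair of P1's strategies column-by-column:
  A vs B: [3 vs 7, 2 vs 7, 3 vs 3] → A does not strictly dominate B (column X: 3 ≤ 7)
  A vs C: [3 vs 3, 2 vs 7, 3 vs 4] → A does not strictly dominate C (column X: 3 ≤ 3)
  B vs A: [7 vs 3, 7 vs 2, 3 vs 3] → B does not strictly dominate A (column Z: 3 ≤ 3)
  B vs C: [7 vs 3, 7 vs 7, 3 vs 4] → B does not strictly dominate C (column Y: 7 ≤ 7)
  C vs A: [3 vs 3, 7 vs 2, 4 vs 3] → C does not strictly dominate A (column X: 3 ≤ 3)
  C vs B: [3 vs 7, 7 vs 7, 4 vs 3] → C does not strictly dominate B (column X: 3 ≤ 7)
No single strategy strictly dominates all others → no strictly dominant strategy.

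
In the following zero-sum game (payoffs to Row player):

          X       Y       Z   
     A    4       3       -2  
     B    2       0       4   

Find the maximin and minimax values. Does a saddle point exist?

Maximin = 0, Minimax = 3, Saddle: False

Work:
Row minimums: [-2, 0] → maximin = 0
Column maximums: [4, 3, 4] → minimax = 3
No saddle point (maximin ≠ minimax). Mixed strategy needed.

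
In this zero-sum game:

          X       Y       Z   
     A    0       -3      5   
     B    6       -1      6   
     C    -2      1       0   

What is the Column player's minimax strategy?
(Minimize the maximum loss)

Column should play Y, value = 1

Work:
Column player minimizes Row's maximum payoff:
Column X: max payoff to Row = 6
Column Y: max payoff to Row = 1
Column Z: max payoff to Row = 6
Minimum is 1, achieved by column Y.
Minimax strategy: Y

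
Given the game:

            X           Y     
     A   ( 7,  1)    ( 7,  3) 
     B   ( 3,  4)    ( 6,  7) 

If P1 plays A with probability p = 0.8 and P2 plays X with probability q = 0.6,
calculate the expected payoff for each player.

E[P1] = 6.44, E[P2] = 2.48

Work:
E[P1] = p·q·π₁(A,X) + p·(1-q)·π₁(A,Y) + (1-p)·q·π₁(B,X) + (1-p)·(1-q)·π₁(B,Y)
= 0.8·0.6·7 + 0.8·0.4·7 + 0.2·0.6·3 + 0.2·0.4·6
= 6.44

E[P2] = 2.48 (similar calculation)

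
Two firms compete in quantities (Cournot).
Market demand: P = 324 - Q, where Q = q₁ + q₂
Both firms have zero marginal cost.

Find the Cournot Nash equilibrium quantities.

q₁* = q₂* = 108.0; P* = 108.0

Work:
Profit: π_i = P·q_i = (a - q_i - q_j)·q_i
FOC: ∂π_i/∂q_i = a - 2q_i - q_j = 0
Reaction function: q_i = (324 - q_j)/2
Symmetry: q* = 324/3 = 108.0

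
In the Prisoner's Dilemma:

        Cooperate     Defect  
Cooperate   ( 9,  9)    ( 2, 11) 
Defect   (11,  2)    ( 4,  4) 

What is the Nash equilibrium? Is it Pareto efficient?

(Defect, Defect) is NE; not Pareto efficient

Work:
Defect dominates Cooperate for both players:
If P2 cooperates: Defect (11) > Cooperate (9)
If P2 defects: Defect (4) > Cooperate (2)
NE: (Defect, Defect) with payoff (4, 4)
But (Cooperate, Cooperate) = (9, 9) Pareto dominates (4, 4)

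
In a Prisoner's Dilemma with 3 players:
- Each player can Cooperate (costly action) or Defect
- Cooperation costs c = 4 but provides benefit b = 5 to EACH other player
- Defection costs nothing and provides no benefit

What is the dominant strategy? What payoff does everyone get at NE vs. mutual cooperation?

Dominant: Defect; NE payoff = 0; Coop payoff = 6

Work:
Defect dominates (saves cost c = 4, benefit to others is external)
NE: All defect → everyone gets 0
If all cooperate: each receives (2)×5 - 4 = 6
Social dilemma: 6 > 0 but NE gives 0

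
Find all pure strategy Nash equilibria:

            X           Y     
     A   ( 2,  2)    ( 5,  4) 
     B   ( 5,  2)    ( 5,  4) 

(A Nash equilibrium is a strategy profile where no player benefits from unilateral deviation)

Nash equilibrium: (A, Y), (B, Y)

Work:
Best responses:
  P1 vs X: payoffs [2, 5] → best response B (payoff 5)
  P1 vs Y: payoffs [5, 5] → best response A/B (payoff 5)
  P2 vs A: payoffs [2, 4] → best response Y (payoff 4)
  P2 vs B: payoffs [2, 4] → best response Y (payoff 4)
Mutual best responses: (A,Y), (B,Y) → Nash equilibria.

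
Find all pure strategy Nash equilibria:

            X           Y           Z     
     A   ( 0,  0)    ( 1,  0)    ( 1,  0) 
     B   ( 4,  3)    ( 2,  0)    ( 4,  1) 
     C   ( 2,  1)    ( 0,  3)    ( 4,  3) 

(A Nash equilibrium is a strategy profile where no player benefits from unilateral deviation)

Nash equilibrium: (B, X), (C, Z)

Work:
Best responses:
  P1 vs X: payoffs [0, 4, 2] → best response B (payoff 4)
  P1 vs Y: payoffs [1, 2, 0] → best response B (payoff 2)
  P1 vs Z: payoffs [1, 4, 4] → best response B/C (payoff 4)
  P2 vs A: payoffs [0, 0, 0] → best response X/Y/Z (payoff 0)
  P2 vs B: payoffs [3, 0, 1] → best response X (payoff 3)
  P2 vs C: payoffs [1, 3, 3] → best response Y/Z (payoff 3)
Mutual best responses: (B,X), (C,Z) → Nash equilibria.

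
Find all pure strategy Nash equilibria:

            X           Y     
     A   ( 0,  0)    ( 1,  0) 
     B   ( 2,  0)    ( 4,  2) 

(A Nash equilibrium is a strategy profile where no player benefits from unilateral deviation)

Nash equilibrium: (B, Y)

Work:
Best responses:
  P1 vs X: payoffs [0, 2] → best response B (payoff 2)
  P1 vs Y: payoffs [1, 4] → best response B (payoff 4)
  P2 vs A: payoffs [0, 0] → best response X/Y (payoff 0)
  P2 vs B: payoffs [0, 2] → best response Y (payoff 2)
Mutual best responses: (B,Y) → Nash equilibria.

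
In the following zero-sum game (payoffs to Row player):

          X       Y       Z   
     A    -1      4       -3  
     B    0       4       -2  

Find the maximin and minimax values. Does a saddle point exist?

Maximin = -2, Minimax = -2, Saddle: True

Work:
Row minimums: [-3, -2] → maximin = -2
Column maximums: [0, 4, -2] → minimax = -2
Saddle point exists! Game value = -2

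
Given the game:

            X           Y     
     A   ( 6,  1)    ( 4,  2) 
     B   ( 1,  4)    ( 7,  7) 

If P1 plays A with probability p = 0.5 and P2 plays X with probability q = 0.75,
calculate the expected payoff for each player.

E[P1] = 4.0, E[P2] = 3.0

Work:
E[P1] = p·q·π₁(A,X) + p·(1-q)·π₁(A,Y) + (1-p)·q·π₁(B,X) + (1-p)·(1-q)·π₁(B,Y)
= 0.5·0.75·6 + 0.5·0.25·4 + 0.5·0.75·1 + 0.5·0.25·7
= 4.0

E[P2] = 3.0 (similar calculation)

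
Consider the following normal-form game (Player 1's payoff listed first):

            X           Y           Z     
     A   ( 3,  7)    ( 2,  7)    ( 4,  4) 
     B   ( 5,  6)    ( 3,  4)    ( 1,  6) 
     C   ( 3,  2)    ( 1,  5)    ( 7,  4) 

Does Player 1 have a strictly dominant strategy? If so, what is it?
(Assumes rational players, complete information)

No strictly dominant strategy exists for Player 1

Work:
A strategy strictly dominates another if it gives a strictly higher payoff against every opponent action. Compare each pair of P1's strategies column-by-column:
  A vs B: [3 vs 5, 2 vs 3, 4 vs 1] → A does not strictly dominate B (column X: 3 ≤ 5)
  A vs C: [3 vs 3, 2 vs 1, 4 vs 7] → A does not strictly dominate C (column X: 3 ≤ 3)
  B vs A: [5 vs 3, 3 vs 2, 1 vs 4] → B does not strictly dominate A (column Z: 1 ≤ 4)
  B vs C: [5 vs 3, 3 vs 1, 1 vs 7] → B does not strictly dominate C (column Z: 1 ≤ 7)
  C vs A: [3 vs 3, 1 vs 2, 7 vs 4] → C does not strictly dominate A (column X: 3 ≤ 3)
  C vs B: [3 vs 5, 1 vs 3, 7 vs 1] → C does not strictly dominate B (column X: 3 ≤ 5)
No single strategy strictly dominates all others → no strictly dominant strategy.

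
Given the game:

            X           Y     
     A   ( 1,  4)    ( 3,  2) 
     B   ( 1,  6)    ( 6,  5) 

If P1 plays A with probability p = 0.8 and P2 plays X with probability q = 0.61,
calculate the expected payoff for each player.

E[P1] = 2.014, E[P2] = 3.698

Work:
E[P1] = p·q·π₁(A,X) + p·(1-q)·π₁(A,Y) + (1-p)·q·π₁(B,X) + (1-p)·(1-q)·π₁(B,Y)
= 0.8·0.61·1 + 0.8·0.39·3 + 0.2·0.61·1 + 0.2·0.39·6
= 2.014

E[P2] = 3.698 (similar calculation)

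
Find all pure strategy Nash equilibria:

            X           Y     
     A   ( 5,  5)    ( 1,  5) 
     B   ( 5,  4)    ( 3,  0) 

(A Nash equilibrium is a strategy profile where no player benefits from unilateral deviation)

Nash equilibrium: (A, X), (B, X)

Work:
Best responses:
  P1 vs X: payoffs [5, 5] → best response A/B (payoff 5)
  P1 vs Y: payoffs [1, 3] → best response B (payoff 3)
  P2 vs A: payoffs [5, 5] → best response X/Y (payoff 5)
  P2 vs B: payoffs [4, 0] → best response X (payoff 4)
Mutual best responses: (A,X), (B,X) → Nash equilibria.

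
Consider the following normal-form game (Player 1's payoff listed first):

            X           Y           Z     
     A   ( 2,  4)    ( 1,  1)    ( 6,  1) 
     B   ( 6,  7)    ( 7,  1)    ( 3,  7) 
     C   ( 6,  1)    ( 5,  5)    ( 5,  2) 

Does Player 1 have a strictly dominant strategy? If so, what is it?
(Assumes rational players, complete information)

No strictly dominant strategy exists for Player 1

Work:
A strategy strictly dominates another if it gives a strictly higher payoff against every opponent action. Compare each pair of P1's strategies column-by-column:
  A vs B: [2 vs 6, 1 vs 7, 6 vs 3] → A does not strictly dominate B (column X: 2 ≤ 6)
  A vs C: [2 vs 6, 1 vs 5, 6 vs 5] → A does not strictly dominate C (column X: 2 ≤ 6)
  B vs A: [6 vs 2, 7 vs 1, 3 vs 6] → B does not strictly dominate A (column Z: 3 ≤ 6)
  B vs C: [6 vs 6, 7 vs 5, 3 vs 5] → B does not strictly dominate C (column X: 6 ≤ 6)
  C vs A: [6 vs 2, 5 vs 1, 5 vs 6] → C does not strictly dominate A (column Z: 5 ≤ 6)
  C vs B: [6 vs 6, 5 vs 7, 5 vs 3] → C does not strictly dominate B (column X: 6 ≤ 6)
No single strategy strictly dominates all others → no strictly dominant strategy.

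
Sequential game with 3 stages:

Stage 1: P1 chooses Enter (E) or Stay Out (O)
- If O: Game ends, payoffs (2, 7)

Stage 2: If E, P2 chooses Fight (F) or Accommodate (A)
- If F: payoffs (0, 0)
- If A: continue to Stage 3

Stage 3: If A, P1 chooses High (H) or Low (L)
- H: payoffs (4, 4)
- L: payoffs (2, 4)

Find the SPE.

SPE: (E, A, H); Outcome (4, 4)

Work:
Stage 3: P1 chooses H (4 vs 2)
Stage 2: P2: F->0, A->4 (anticipating H). Choose A
Stage 1: P1: O->2, E->4 (anticipating A, H). Choose E
SPE path: E -> A -> H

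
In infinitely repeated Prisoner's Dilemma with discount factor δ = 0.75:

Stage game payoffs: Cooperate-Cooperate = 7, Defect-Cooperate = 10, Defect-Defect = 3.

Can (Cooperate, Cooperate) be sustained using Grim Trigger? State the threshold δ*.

δ* = 0.4286; since δ = 0.75 ≥ 0.4286, cooperation can be sustained

Work:
For Grim Trigger:
Cooperate forever: 7/(1-δ)
Defect then punished: 10 + 3·δ/(1-δ)
Need: 7/(1-δ) ≥ 10 + 3·δ/(1-δ)
Solving: δ ≥ (T-R)/(T-P) = (10-7)/(10-3) = 0.4286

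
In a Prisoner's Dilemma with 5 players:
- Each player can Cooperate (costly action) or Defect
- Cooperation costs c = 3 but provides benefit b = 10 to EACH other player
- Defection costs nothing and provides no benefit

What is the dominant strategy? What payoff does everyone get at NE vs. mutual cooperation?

Dominant: Defect; NE payoff = 0; Coop payoff = 37

Work:
Defect dominates (saves cost c = 3, benefit to others is external)
NE: All defect → everyone gets 0
If all cooperate: each receives (4)×10 - 3 = 37
Social dilemma: 37 > 0 but NE gives 0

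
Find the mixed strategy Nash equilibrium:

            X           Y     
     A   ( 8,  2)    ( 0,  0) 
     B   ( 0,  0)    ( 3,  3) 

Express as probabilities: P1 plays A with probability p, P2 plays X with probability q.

p = 0.6, q = 0.2727

Work:
Find probabilities that make opponent indifferent:
P2 chooses q to make P1 indifferent between A and B
P1 chooses p to make P2 indifferent between X and Y
Mixed NE: P1 plays (A: 0.6, B: 0.4), P2 plays (X: 0.2727, Y: 0.7273)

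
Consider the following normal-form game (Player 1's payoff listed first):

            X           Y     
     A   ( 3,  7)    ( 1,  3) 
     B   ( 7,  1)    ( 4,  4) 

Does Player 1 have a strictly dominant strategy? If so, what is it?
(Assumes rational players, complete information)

Yes, Player 1's strictly dominant strategy is B

Work:
A strategy strictly dominates another if it gives a strictly higher payoff against every opponent action. Compare each pair of P1's strategies column-by-column:
  A vs B: [3 vs 7, 1 vs 4] → A does not strictly dominate B (column X: 3 ≤ 7)
  B vs A: [7 vs 3, 4 vs 1] → B strictly dominates A
B strictly dominates every other strategy → strictly dominant.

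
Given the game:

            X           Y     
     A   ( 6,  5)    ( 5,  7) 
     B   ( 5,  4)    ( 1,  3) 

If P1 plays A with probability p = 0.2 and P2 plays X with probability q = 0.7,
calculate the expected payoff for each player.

E[P1] = 4.18, E[P2] = 4.08

Work:
E[P1] = p·q·π₁(A,X) + p·(1-q)·π₁(A,Y) + (1-p)·q·π₁(B,X) + (1-p)·(1-q)·π₁(B,Y)
= 0.2·0.7·6 + 0.2·0.3·5 + 0.8·0.7·5 + 0.8·0.3·1
= 4.18

E[P2] = 4.08 (similar calculation)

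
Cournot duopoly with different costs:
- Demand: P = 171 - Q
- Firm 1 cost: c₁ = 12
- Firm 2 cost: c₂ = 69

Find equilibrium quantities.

q₁* = 72.0, q₂* = 15.0

Work:
Reaction: q₁ = (171 - 12 - q₂)/2
Reaction: q₂ = (171 - 69 - q₁)/2
Solve simultaneously:
q₁* = (171 - 2×12 + 69)/3 = 72.0
q₂* = (171 - 2×69 + 12)/3 = 15.0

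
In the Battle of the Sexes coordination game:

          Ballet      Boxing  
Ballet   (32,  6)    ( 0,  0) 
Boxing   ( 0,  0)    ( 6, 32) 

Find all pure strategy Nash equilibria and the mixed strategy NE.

Pure NE: (Ballet, Ballet) and (Boxing, Boxing); Mixed NE: p = 0.8421, q = 0.1579

Work:
Check pure NE:
(Ballet, Ballet): (32, 6) - no unilateral deviation beneficial
(Boxing, Boxing): (6, 32) - no unilateral deviation beneficial
Mixed NE: P1 plays Ballet with p = 0.8421, P2 plays Ballet with q = 0.1579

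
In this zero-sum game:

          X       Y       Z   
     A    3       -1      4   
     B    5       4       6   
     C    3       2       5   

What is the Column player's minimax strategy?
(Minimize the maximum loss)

Column should play Y, value = 4

Work:
Column player minimizes Row's maximum payoff:
Column X: max payoff to Row = 5
Column Y: max payoff to Row = 4
Column Z: max payoff to Row = 6
Minimum is 4, achieved by column Y.
Minimax strategy: Y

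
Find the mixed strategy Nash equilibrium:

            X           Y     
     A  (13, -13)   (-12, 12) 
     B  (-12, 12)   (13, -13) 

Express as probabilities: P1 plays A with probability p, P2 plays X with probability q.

p = 0.5, q = 0.5

Work:
Find probabilities that make opponent indifferent:
P2 chooses q to make P1 indifferent between A and B
P1 chooses p to make P2 indifferent between X and Y
Mixed NE: P1 plays (A: 0.5, B: 0.5), P2 plays (X: 0.5, Y: 0.5)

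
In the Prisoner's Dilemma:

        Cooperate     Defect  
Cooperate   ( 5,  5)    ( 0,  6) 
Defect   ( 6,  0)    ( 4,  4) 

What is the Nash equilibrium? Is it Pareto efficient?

(Defect, Defect) is NE; not Pareto efficient

Work:
Defect dominates Cooperate for both players:
If P2 cooperates: Defect (6) > Cooperate (5)
If P2 defects: Defect (4) > Cooperate (0)
NE: (Defect, Defect) with payoff (4, 4)
But (Cooperate, Cooperate) = (5, 5) Pareto dominates (4, 4)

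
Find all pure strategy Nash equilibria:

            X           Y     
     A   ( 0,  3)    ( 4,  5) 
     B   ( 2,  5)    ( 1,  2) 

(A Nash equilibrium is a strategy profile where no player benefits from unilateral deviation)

Nash equilibrium: (A, Y), (B, X)

Work:
Best responses:
  P1 vs X: payoffs [0, 2] → best response B (payoff 2)
  P1 vs Y: payoffs [4, 1] → best response A (payoff 4)
  P2 vs A: payoffs [3, 5] → best response Y (payoff 5)
  P2 vs B: payoffs [5, 2] → best response X (payoff 5)
Mutual best responses: (A,Y), (B,X) → Nash equilibria.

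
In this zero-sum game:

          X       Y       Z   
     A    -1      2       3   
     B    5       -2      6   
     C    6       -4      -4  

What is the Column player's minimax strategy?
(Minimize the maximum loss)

Column should play Y, value = 2

Work:
Column player minimizes Row's maximum payoff:
Column X: max payoff to Row = 6
Column Y: max payoff to Row = 2
Column Z: max payoff to Row = 6
Minimum is 2, achieved by column Y.
Minimax strategy: Y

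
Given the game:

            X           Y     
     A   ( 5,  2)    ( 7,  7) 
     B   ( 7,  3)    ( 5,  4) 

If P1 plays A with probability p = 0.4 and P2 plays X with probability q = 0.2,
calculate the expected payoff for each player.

E[P1] = 5.88, E[P2] = 4.68

Work:
E[P1] = p·q·π₁(A,X) + p·(1-q)·π₁(A,Y) + (1-p)·q·π₁(B,X) + (1-p)·(1-q)·π₁(B,Y)
= 0.4·0.2·5 + 0.4·0.8·7 + 0.6·0.2·7 + 0.6·0.8·5
= 5.88

E[P2] = 4.68 (similar calculation)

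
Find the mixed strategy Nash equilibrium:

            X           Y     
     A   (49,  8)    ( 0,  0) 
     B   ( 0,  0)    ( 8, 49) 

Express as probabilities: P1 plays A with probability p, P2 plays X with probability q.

p = 0.8596, q = 0.1404

Work:
Find probabilities that make opponent indifferent:
P2 chooses q to make P1 indifferent between A and B
P1 chooses p to make P2 indifferent between X and Y
Mixed NE: P1 plays (A: 0.8596, B: 0.1404), P2 plays (X: 0.1404, Y: 0.8596)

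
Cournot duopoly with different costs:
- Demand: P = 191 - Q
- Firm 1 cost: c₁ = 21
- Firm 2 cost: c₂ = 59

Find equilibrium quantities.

q₁* = 69.33, q₂* = 31.33

Work:
Reaction: q₁ = (191 - 21 - q₂)/2
Reaction: q₂ = (191 - 59 - q₁)/2
Solve simultaneously:
q₁* = (191 - 2×21 + 59)/3 = 69.33
q₂* = (191 - 2×59 + 21)/3 = 31.33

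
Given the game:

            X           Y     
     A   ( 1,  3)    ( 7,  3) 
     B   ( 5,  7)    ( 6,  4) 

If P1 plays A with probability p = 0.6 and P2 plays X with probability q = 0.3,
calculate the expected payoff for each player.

E[P1] = 5.4, E[P2] = 3.76

Work:
E[P1] = p·q·π₁(A,X) + p·(1-q)·π₁(A,Y) + (1-p)·q·π₁(B,X) + (1-p)·(1-q)·π₁(B,Y)
= 0.6·0.3·1 + 0.6·0.7·7 + 0.4·0.3·5 + 0.4·0.7·6
= 5.4

E[P2] = 3.76 (similar calculation)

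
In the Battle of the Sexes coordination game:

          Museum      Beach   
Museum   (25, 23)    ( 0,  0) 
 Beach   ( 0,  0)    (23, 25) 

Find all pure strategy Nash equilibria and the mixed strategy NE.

Pure NE: (Museum, Museum) and (Beach, Beach); Mixed NE: p = 0.5208, q = 0.4792

Work:
Check pure NE:
(Museum, Museum): (25, 23) - no unilateral deviation beneficial
(Beach, Beach): (23, 25) - no unilateral deviation beneficial
Mixed NE: P1 plays Museum with p = 0.5208, P2 plays Museum with q = 0.4792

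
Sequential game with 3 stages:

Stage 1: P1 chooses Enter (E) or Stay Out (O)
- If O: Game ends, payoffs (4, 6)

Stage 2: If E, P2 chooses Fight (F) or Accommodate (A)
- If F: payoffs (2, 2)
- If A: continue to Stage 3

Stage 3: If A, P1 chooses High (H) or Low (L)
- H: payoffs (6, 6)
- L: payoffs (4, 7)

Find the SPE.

SPE: (E, A, H); Outcome (6, 6)

Work:
Stage 3: P1 chooses H (6 vs 4)
Stage 2: P2: F->2, A->6 (anticipating H). Choose A
Stage 1: P1: O->4, E->6 (anticipating A, H). Choose E
SPE path: E -> A -> H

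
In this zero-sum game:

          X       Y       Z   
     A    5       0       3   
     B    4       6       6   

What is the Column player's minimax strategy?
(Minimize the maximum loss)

Column should play X, value = 5

Work:
Column player minimizes Row's maximum payoff:
Column X: max payoff to Row = 5
Column Y: max payoff to Row = 6
Column Z: max payoff to Row = 6
Minimum is 5, achieved by column X.
Minimax strategy: X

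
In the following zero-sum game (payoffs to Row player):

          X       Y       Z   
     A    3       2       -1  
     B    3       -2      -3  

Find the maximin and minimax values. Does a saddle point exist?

Maximin = -1, Minimax = -1, Saddle: True

Work:
Row minimums: [-1, -3] → maximin = -1
Column maximums: [3, 2, -1] → minimax = -1
Saddle point exists! Game value = -1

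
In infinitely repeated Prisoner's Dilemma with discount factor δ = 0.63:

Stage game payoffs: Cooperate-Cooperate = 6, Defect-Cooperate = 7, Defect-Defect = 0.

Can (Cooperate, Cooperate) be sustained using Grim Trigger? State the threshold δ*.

δ* = 0.1429; since δ = 0.63 ≥ 0.1429, cooperation can be sustained

Work:
For Grim Trigger:
Cooperate forever: 6/(1-δ)
Defect then punished: 7 + 0·δ/(1-δ)
Need: 6/(1-δ) ≥ 7 + 0·δ/(1-δ)
Solving: δ ≥ (T-R)/(T-P) = (7-6)/(7-0) = 0.1429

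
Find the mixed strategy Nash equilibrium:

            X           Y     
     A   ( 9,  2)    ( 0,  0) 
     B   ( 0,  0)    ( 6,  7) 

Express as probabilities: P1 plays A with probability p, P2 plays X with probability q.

p = 0.7778, q = 0.4

Work:
Find probabilities that make opponent indifferent:
P2 chooses q to make P1 indifferent between A and B
P1 chooses p to make P2 indifferent between X and Y
Mixed NE: P1 plays (A: 0.7778, B: 0.2222), P2 plays (X: 0.4, Y: 0.6)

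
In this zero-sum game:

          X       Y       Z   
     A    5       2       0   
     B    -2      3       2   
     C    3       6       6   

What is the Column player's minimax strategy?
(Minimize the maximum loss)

Column should play X, value = 5

Work:
Column player minimizes Row's maximum payoff:
Column X: max payoff to Row = 5
Column Y: max payoff to Row = 6
Column Z: max payoff to Row = 6
Minimum is 5, achieved by column X.
Minimax strategy: X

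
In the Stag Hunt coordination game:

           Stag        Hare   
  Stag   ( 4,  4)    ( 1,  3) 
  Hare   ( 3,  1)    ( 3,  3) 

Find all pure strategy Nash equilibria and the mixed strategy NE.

Pure NE: (Stag, Stag) and (Hare, Hare); Mixed NE: p = 0.6667, q = 0.6667

Work:
Check pure NE:
(Stag, Stag): (4, 4) - no unilateral deviation beneficial
(Hare, Hare): (3, 3) - no unilateral deviation beneficial
Mixed NE: P1 plays Stag with p = 0.6667, P2 plays Stag with q = 0.6667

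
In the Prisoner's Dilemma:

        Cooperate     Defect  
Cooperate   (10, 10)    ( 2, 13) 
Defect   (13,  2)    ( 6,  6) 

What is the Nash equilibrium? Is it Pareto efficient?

(Defect, Defect) is NE; not Pareto efficient

Work:
Defect dominates Cooperate for both players:
If P2 cooperates: Defect (13) > Cooperate (10)
If P2 defects: Defect (6) > Cooperate (2)
NE: (Defect, Defect) with payoff (6, 6)
But (Cooperate, Cooperate) = (10, 10) Pareto dominates (6, 6)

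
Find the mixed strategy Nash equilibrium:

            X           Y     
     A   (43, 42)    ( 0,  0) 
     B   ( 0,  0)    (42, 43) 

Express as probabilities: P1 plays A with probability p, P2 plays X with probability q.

p = 0.5059, q = 0.4941

Work:
Find probabilities that make opponent indifferent:
P2 chooses q to make P1 indifferent between A and B
P1 chooses p to make P2 indifferent between X and Y
Mixed NE: P1 plays (A: 0.5059, B: 0.4941), P2 plays (X: 0.4941, Y: 0.5059)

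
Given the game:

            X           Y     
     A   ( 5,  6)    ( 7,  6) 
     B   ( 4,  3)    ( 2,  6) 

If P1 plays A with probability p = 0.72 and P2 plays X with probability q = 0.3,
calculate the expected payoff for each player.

E[P1] = 5.336, E[P2] = 5.748

Work:
E[P1] = p·q·π₁(A,X) + p·(1-q)·π₁(A,Y) + (1-p)·q·π₁(B,X) + (1-p)·(1-q)·π₁(B,Y)
= 0.72·0.3·5 + 0.72·0.7·7 + 0.28·0.3·4 + 0.28·0.7·2
= 5.336

E[P2] = 5.748 (similar calculation)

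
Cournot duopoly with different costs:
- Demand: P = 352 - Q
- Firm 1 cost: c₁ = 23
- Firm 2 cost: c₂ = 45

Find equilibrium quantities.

q₁* = 117.0, q₂* = 95.0

Work:
Reaction: q₁ = (352 - 23 - q₂)/2
Reaction: q₂ = (352 - 45 - q₁)/2
Solve simultaneously:
q₁* = (352 - 2×23 + 45)/3 = 117.0
q₂* = (352 - 2×45 + 23)/3 = 95.0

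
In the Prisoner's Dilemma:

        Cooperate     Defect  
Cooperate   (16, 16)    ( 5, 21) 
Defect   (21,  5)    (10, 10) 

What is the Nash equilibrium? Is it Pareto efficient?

(Defect, Defect) is NE; not Pareto efficient

Work:
Defect dominates Cooperate for both players:
If P2 cooperates: Defect (21) > Cooperate (16)
If P2 defects: Defect (10) > Cooperate (5)
NE: (Defect, Defect) with payoff (10, 10)
But (Cooperate, Cooperate) = (16, 16) Pareto dominates (10, 10)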